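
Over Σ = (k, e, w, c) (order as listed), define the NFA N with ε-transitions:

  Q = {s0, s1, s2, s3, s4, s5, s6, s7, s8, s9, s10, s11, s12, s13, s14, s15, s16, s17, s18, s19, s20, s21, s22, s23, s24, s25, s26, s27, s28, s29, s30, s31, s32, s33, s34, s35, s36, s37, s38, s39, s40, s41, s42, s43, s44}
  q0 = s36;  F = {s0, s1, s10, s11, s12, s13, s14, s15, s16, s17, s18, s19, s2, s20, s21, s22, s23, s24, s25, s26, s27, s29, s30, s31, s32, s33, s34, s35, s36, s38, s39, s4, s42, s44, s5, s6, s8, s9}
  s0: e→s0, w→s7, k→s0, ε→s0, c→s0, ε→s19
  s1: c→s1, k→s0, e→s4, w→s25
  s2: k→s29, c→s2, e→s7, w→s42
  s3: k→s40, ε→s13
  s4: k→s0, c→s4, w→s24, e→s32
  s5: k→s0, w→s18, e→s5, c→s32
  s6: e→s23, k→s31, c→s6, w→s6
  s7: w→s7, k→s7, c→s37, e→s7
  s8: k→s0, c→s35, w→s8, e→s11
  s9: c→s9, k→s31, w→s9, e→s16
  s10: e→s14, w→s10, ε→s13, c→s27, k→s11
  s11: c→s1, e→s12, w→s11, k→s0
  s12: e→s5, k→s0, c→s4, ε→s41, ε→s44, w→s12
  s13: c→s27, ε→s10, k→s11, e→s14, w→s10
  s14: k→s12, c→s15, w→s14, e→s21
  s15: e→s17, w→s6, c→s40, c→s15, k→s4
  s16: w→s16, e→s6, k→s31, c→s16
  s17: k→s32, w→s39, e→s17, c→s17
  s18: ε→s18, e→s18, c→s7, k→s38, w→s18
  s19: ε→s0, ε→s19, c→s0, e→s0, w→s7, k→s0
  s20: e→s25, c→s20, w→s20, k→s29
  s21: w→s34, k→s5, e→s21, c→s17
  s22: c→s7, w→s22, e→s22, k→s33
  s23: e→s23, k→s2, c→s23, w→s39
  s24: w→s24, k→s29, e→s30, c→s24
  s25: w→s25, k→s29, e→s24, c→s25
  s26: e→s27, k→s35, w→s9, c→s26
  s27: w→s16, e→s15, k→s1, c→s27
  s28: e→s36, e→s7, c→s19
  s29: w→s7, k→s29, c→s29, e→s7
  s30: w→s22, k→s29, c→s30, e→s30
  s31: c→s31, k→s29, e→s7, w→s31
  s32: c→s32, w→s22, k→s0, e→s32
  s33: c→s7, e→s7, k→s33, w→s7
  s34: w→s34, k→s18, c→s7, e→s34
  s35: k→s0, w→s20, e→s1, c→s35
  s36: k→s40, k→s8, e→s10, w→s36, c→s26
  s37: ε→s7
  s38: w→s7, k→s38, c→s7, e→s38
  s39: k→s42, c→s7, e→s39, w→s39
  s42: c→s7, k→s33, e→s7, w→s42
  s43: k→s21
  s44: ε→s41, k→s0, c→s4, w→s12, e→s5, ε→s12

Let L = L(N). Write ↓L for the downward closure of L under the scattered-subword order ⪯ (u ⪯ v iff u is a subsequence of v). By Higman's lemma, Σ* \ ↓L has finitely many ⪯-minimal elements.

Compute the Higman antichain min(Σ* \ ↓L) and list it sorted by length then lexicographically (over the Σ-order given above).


|Q|=45, |F|=38, |δ|=176 (13 ε).
min D↑ (36 st, q0=0, F={10}): 0:k→1,e→2,w→0,c→3 1:k→4,e→5,w→1,c→6 2:k→5,e→7,w→2,c→8 3:k→6,e→8,w→9,c→3 4:k→4,e→4,w→10,c→4 5:k→4,e→11,w→5,c→12 6:k→4,e→12,w→13,c→6 7:k→11,e→14,w→7,c→15 8:k→12,e→15,w→16,c→8 9:k→17,e→16,w→9,c→9 10:k→10,e→10,w→10,c→10 11:k→4,e→18,w→11,c→19 12:k→4,e→19,w→20,c→12 13:k→21,e→20,w→13,c→13 14:k→18,e→14,w→22,c→23 15:k→19,e→23,w→24,c→15 16:k→17,e→24,w→16,c→16 17:k→21,e→10,w→17,c→17 18:k→4,e→18,w→25,c→26 19:k→4,e→26,w→27,c→19 20:k→21,e→27,w→20,c→20 21:k→21,e→10,w→10,c→21 22:k→25,e→22,w→22,c→10 23:k→26,e→23,w→28,c→23 24:k→17,e→29,w→24,c→24 25:k→30,e→25,w→25,c→10 26:k→4,e→26,w→31,c→26 27:k→21,e→32,w→27,c→27 28:k→33,e→28,w→28,c→10 29:k→34,e→29,w→28,c→29 30:k→30,e→30,w→10,c→10 31:k→35,e→31,w→31,c→10 32:k→21,e→32,w→31,c→32 33:k→35,e→10,w→33,c→10 34:k→21,e→10,w→33,c→34 35:k→35,e→10,w→10,c→10 [Hopcroft].
'kkw': N↓-sim [42, 27, 7, 2] end={s37,s7} — reject; 3/3 single-dels accept.
'cwke': |S_i|=[42, 28, 17, 7, 2] end={s37,s7} rej; 4/4 del acc.
'eeewc': N↓-sim [42, 36, 29, 19, 9, 2] end={s37,s7} — reject; 5/5 deletions ∈↓L.
3 minimals (antichain).

Antichain: [kkw, cwke, eeewc].


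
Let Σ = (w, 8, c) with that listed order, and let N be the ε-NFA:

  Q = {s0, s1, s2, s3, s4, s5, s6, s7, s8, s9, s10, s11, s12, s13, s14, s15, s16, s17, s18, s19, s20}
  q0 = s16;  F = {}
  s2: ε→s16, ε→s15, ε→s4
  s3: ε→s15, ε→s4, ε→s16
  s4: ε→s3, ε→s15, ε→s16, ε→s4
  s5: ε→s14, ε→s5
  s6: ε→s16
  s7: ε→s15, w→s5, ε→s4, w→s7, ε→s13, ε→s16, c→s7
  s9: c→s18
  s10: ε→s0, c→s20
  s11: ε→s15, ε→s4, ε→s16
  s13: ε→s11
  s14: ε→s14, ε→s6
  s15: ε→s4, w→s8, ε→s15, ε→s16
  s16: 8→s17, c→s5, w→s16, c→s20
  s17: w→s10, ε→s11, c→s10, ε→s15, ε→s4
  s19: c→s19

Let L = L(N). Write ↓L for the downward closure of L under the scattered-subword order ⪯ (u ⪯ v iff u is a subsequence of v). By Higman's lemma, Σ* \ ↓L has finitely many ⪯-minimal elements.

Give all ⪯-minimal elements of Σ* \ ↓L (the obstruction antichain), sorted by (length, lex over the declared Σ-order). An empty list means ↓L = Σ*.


|Q|=21, |F|=0, |δ|=43 (30 ε).
min D↑ (1 st, q0=0, F={0}): 0:w→0,8→0,c→0.
ε ∈ L(D↑) — L = ∅.

A = [ε].


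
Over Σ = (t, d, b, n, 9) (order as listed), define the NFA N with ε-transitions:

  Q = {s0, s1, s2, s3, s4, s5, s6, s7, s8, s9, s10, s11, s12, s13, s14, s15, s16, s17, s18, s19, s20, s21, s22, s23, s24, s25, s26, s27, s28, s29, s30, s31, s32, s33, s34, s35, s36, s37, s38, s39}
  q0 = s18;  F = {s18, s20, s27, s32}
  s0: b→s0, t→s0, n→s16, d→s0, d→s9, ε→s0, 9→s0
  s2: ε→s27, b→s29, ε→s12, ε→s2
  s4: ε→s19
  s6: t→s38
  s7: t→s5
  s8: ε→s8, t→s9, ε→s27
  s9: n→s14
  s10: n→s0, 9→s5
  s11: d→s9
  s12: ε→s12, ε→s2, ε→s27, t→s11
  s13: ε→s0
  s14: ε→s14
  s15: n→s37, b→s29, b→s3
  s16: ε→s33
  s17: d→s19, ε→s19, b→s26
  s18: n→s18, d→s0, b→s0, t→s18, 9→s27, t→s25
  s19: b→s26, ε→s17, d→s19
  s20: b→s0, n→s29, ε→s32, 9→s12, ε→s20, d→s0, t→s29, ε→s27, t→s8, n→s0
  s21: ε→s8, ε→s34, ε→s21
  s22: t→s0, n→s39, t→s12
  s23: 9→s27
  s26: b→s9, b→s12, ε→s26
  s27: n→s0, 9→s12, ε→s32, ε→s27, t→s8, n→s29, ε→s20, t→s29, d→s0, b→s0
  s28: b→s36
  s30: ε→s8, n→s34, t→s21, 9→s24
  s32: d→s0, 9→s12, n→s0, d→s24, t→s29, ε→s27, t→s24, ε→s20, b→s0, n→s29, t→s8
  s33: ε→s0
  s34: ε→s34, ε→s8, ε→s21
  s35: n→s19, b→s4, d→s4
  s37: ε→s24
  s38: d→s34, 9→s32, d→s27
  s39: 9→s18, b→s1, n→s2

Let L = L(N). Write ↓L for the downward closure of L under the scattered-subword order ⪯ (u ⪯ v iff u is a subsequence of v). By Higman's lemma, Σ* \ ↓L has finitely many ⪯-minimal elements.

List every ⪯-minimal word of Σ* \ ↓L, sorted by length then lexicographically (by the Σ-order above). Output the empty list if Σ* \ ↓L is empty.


Antichain: [d, b, 9n].

|Q|=40, |F|=4, |δ|=103 (33 ε).
min D↑ (3 st, q0=0, F={1}): 0:t→0,d→1,b→1,n→0,9→2 1:t→1,d→1,b→1,n→1,9→1 2:t→2,d→1,b→1,n→1,9→2 [Hopcroft].
'd': N↓-sim [16, 6] end={s0,s14,s16,s24,s33,s9} — reject; 1/1 single-dels accept.
'b': N↓-sim [16, 6] end={s0,s14,s16,s29,s33,s9} — reject; 1/1 single-dels accept.
'9n': |S_i|=[16, 14, 6] end={s0,s14,s16,s29,s33,s9} ∉↓L; 2/2 deletions ∈↓L.
3 words, ⪯-incomp.


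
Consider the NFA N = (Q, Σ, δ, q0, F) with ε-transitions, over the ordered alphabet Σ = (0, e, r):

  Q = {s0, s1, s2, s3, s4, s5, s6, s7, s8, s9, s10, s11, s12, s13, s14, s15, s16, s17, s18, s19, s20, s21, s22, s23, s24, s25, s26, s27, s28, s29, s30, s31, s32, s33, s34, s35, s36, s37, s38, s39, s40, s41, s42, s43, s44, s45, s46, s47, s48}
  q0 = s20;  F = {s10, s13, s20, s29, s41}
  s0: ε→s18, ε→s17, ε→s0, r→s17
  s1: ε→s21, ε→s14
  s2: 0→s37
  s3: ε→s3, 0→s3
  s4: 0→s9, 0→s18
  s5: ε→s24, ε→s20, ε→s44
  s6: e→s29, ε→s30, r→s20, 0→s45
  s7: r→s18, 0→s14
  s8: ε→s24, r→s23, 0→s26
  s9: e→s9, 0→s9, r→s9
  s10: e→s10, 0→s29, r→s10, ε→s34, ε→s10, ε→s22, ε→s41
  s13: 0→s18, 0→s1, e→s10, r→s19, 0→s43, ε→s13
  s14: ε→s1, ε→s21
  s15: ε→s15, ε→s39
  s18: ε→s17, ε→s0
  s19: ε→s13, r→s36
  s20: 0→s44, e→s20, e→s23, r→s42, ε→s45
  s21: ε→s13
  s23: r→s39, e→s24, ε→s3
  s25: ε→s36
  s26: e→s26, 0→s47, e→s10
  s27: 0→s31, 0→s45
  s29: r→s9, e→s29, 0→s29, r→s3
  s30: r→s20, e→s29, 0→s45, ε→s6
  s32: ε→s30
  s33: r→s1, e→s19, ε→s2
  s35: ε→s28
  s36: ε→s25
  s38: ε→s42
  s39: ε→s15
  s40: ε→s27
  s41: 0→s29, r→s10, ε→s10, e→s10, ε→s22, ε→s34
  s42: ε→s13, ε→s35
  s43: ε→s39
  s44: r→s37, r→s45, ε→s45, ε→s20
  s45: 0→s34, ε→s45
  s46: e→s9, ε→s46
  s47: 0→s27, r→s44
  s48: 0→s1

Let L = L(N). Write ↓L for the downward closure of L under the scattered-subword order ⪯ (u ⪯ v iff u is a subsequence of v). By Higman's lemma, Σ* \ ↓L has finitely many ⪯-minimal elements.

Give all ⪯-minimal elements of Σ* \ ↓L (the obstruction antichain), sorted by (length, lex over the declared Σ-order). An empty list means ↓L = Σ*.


|Q|=49, |F|=5, |δ|=99 (45 ε).
min D↑ (5 st, q0=0, F={4}): 0:0→0,e→0,r→1 1:0→1,e→2,r→1 2:0→3,e→2,r→2 3:0→3,e→3,r→4 4:0→4,e→4,r→4.
're0r': N↓-sim [29, 25, 7, 3, 2] end={s3,s9} rej; 4/4 single-dels accept.
1 obstructions.

min(Σ*\↓L) = [re0r].


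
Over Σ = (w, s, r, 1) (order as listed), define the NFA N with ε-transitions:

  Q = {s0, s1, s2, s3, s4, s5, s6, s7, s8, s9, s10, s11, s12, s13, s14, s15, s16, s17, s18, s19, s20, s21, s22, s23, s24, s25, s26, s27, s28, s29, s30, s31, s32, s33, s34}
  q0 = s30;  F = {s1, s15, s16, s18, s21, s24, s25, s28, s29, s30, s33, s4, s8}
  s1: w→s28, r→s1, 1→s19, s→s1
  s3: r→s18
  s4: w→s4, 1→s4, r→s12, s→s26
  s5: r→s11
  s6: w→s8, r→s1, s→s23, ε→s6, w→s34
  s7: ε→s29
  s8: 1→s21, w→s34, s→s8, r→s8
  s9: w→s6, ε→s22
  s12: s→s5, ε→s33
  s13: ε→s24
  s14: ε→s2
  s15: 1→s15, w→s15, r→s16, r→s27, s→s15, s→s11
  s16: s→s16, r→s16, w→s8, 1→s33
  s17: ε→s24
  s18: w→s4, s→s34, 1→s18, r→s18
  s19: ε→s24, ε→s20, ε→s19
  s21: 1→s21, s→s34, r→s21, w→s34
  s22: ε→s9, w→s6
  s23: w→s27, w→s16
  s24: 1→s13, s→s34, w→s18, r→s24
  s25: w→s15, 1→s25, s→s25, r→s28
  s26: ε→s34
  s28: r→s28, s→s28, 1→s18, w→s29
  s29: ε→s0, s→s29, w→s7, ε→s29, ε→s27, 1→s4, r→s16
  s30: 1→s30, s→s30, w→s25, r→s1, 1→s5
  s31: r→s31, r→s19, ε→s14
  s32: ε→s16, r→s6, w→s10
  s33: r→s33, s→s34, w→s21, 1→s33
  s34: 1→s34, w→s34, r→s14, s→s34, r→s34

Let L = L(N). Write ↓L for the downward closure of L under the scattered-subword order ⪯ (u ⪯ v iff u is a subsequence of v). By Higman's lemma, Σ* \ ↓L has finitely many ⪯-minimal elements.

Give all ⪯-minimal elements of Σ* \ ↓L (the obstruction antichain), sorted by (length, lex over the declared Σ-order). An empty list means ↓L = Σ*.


|Q|=35, |F|=13, |δ|=92 (17 ε).
min D↑ (14 st, q0=0, F={9}): 0:w→1,s→0,r→2,1→0 1:w→3,s→1,r→4,1→1 2:w→4,s→2,r→2,1→5 3:w→3,s→3,r→6,1→3 4:w→7,s→4,r→4,1→8 5:w→8,s→9,r→5,1→5 6:w→10,s→6,r→6,1→11 7:w→7,s→7,r→6,1→12 8:w→12,s→9,r→8,1→8 9:w→9,s→9,r→9,1→9 10:w→9,s→10,r→10,1→13 11:w→13,s→9,r→11,1→11 12:w→12,s→9,r→11,1→12 13:w→9,s→9,r→13,1→13 [Hopcroft].
'r1s': |S_i|=[26, 23, 15, 6] end={s11,s14,s2,s26,s34,s5} — reject; 3/3 single-dels accept.
'wwrww': N↓-sim [26, 20, 17, 11, 5, 3] end={s14,s2,s34} ∉↓L; 5/5 deletions ∈↓L.
2 obstructions.

A = [r1s, wwrww].


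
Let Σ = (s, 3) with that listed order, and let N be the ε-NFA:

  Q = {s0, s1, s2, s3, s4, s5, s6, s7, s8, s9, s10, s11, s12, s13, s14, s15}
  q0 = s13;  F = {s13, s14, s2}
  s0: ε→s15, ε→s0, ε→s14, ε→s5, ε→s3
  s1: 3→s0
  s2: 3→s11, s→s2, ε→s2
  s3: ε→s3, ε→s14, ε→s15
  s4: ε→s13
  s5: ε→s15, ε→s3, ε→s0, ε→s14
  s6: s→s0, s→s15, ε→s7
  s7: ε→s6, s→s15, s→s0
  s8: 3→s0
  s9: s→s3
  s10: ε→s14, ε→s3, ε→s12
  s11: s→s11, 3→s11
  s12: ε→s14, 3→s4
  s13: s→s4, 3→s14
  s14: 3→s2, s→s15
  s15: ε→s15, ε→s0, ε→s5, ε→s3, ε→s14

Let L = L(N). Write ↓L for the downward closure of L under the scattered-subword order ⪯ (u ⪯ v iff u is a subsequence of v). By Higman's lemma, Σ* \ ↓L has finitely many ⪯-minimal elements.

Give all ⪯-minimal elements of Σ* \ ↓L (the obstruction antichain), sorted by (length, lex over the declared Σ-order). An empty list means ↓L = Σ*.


Antichain: [333].

|Q|=16, |F|=3, |δ|=41 (25 ε).
min D↑ (4 st, q0=0, F={3}): 0:s→0,3→1 1:s→1,3→2 2:s→2,3→3 3:s→3,3→3.
'333': |S_i|=[9, 7, 2, 1] end={s11} ∉↓L; 3/3 deletions ∈↓L.
1 minimals (antichain).


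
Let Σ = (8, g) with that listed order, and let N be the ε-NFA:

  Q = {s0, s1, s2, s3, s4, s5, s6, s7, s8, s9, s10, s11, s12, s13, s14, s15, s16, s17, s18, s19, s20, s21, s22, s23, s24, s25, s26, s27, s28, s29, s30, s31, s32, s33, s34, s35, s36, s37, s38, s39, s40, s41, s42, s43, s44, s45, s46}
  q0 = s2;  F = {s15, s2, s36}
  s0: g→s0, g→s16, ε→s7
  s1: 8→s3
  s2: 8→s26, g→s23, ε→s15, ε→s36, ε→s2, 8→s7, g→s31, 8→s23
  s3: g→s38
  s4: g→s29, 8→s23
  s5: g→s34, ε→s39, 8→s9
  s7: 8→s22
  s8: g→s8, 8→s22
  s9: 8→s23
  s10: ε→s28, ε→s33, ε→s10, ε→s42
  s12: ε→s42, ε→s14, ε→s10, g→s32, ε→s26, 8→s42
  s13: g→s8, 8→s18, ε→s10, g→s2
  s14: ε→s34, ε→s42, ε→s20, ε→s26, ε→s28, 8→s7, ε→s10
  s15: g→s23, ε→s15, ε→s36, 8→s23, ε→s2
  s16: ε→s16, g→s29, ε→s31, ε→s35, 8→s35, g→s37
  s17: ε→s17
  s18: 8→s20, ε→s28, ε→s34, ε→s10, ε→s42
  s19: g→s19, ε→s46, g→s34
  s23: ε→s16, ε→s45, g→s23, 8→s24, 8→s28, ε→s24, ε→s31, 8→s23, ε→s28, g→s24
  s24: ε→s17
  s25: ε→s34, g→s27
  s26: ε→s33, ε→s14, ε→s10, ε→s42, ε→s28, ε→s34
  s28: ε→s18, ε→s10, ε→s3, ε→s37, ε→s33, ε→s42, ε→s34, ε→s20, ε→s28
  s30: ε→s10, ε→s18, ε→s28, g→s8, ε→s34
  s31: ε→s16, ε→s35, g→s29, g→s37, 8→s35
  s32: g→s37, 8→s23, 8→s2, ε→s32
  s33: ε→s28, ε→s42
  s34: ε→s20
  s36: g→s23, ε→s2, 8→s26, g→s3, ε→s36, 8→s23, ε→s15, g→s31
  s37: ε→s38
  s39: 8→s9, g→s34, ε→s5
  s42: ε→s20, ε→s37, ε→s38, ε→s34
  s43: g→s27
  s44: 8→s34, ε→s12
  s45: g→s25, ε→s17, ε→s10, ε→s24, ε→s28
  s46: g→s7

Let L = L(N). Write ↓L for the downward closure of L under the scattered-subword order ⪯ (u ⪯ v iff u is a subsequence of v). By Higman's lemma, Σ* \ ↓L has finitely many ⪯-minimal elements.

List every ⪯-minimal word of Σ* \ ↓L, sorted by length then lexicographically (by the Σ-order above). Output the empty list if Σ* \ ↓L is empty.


|Q|=47, |F|=3, |δ|=133 (78 ε).
min D↑ (2 st, q0=0, F={1}): 0:8→1,g→1 1:8→1,g→1.
'8': N↓-sim [27, 24] end={s10,s14,s16,s17,s18,s20,s22,s23,s24,s25,s26,s27,…} — reject; 1/1 del acc.
'g': N↓-sim [27, 20] end={s10,s16,s17,s18,s20,s23,s24,s25,s27,s28,s29,s3,…} ∉↓L; 1/1 del acc.
2 obstructions.

Antichain: [8, g].


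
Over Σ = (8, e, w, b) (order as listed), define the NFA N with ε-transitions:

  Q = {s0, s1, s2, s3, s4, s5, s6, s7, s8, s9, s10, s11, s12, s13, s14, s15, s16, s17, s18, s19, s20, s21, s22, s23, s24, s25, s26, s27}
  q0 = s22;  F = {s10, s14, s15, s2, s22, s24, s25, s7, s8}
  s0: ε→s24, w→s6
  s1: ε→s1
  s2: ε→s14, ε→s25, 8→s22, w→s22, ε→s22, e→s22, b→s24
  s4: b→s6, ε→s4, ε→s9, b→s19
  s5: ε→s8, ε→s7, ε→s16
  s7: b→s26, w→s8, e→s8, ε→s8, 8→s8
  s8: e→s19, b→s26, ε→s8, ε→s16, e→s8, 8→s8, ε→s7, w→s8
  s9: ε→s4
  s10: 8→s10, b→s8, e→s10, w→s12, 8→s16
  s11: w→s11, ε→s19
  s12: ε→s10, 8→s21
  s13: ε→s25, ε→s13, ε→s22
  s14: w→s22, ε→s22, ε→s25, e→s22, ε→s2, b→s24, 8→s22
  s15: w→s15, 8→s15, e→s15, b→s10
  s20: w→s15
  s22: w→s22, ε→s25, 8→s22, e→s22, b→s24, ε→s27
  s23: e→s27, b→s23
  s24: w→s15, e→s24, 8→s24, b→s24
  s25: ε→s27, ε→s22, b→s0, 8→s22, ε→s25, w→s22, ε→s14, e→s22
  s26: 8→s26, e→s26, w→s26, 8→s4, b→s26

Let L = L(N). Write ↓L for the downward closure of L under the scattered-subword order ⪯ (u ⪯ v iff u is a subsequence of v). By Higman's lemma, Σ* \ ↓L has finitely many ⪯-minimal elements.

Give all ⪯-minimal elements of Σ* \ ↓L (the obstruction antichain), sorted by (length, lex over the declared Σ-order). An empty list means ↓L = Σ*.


Antichain: [bwbbb].

|Q|=28, |F|=9, |δ|=80 (29 ε).
min D↑ (6 st, q0=0, F={5}): 0:8→0,e→0,w→0,b→1 1:8→1,e→1,w→2,b→1 2:8→2,e→2,w→2,b→3 3:8→3,e→3,w→3,b→4 4:8→4,e→4,w→4,b→5 5:8→5,e→5,w→5,b→5 [Hopcroft].
'bwbbb': |S_i|=[19, 14, 12, 11, 8, 5] end={s19,s26,s4,s6,s9} — reject; 5/5 single-dels accept.
1 obstructions.


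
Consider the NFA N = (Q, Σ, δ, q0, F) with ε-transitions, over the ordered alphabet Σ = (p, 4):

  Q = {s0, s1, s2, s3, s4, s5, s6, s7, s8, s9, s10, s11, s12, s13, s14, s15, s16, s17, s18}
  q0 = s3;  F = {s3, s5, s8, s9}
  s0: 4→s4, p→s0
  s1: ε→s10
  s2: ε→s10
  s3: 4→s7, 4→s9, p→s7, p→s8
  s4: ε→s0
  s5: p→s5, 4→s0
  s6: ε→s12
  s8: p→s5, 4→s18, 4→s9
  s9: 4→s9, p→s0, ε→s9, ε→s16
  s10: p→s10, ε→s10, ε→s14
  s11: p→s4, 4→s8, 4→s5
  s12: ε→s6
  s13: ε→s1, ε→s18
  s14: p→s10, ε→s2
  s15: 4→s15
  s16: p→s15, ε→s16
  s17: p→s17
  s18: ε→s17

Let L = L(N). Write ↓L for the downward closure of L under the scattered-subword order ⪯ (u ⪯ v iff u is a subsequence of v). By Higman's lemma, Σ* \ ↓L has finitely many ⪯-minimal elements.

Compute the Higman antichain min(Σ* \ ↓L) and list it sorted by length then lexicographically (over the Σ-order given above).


|Q|=19, |F|=4, |δ|=35 (14 ε).
min D↑ (5 st, q0=0, F={4}): 0:p→1,4→2 1:p→3,4→2 2:p→4,4→2 3:p→3,4→4 4:p→4,4→4.
'4p': |S_i|=[11, 8, 4] end={s0,s15,s17,s4} ∉↓L; 2/2 single-dels accept.
'pp4': N↓-sim [11, 10, 5, 3] end={s0,s15,s4} — reject; 3/3 del acc.
2 obstructions.

min(Σ*\↓L) = [4p, pp4].


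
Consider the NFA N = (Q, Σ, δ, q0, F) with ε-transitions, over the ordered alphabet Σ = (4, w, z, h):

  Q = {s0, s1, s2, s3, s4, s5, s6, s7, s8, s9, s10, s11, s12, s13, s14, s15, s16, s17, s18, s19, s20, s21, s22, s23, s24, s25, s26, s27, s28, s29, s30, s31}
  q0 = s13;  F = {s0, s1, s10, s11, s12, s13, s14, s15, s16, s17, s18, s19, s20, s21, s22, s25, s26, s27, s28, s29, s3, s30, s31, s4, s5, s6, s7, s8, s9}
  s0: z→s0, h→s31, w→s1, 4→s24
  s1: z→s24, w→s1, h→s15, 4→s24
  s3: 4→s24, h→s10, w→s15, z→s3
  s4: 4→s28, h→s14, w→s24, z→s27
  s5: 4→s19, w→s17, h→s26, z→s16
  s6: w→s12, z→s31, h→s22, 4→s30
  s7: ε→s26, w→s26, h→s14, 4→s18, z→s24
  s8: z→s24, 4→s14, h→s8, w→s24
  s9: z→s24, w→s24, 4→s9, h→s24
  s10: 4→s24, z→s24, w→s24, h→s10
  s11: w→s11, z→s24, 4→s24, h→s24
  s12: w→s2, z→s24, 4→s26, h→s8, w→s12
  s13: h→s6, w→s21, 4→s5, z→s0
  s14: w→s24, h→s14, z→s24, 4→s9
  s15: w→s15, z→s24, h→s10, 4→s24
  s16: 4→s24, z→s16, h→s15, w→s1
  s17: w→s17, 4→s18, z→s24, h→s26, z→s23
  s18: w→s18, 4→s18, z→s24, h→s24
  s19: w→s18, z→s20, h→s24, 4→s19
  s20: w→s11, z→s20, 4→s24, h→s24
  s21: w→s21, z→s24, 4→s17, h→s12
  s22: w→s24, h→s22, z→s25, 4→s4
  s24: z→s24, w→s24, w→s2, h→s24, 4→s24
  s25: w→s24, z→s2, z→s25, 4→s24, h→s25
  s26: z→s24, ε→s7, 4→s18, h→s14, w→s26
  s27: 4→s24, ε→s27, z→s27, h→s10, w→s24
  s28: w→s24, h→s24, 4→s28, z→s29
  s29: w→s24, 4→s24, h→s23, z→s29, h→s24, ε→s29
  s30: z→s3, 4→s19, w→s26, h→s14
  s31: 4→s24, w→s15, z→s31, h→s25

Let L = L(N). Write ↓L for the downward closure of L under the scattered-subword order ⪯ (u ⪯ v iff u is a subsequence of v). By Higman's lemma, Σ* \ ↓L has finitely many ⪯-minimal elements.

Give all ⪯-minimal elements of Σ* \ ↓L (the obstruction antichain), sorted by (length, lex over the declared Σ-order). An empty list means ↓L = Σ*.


A = [wz, z4, 44h, 4hz, hhw].

|Q|=32, |F|=29, |δ|=129 (4 ε).
min D↑ (29 st, q0=0, F={9}): 0:4→1,w→2,z→3,h→4 1:4→5,w→6,z→7,h→8 2:4→6,w→2,z→9,h→10 3:4→9,w→11,z→3,h→12 4:4→13,w→10,z→12,h→14 5:4→5,w→15,z→16,h→9 6:4→15,w→6,z→9,h→8 7:4→9,w→11,z→7,h→17 8:4→15,w→8,z→9,h→18 9:4→9,w→9,z→9,h→9 10:4→8,w→10,z→9,h→19 11:4→9,w→11,z→9,h→17 12:4→9,w→17,z→12,h→20 13:4→5,w→8,z→21,h→18 14:4→22,w→9,z→20,h→14 15:4→15,w→15,z→9,h→9 16:4→9,w→23,z→16,h→9 17:4→9,w→17,z→9,h→24 18:4→25,w→9,z→9,h→18 19:4→18,w→9,z→9,h→19 20:4→9,w→9,z→20,h→20 21:4→9,w→17,z→21,h→24 22:4→26,w→9,z→27,h→18 23:4→9,w→23,z→9,h→9 24:4→9,w→9,z→9,h→24 25:4→25,w→9,z→9,h→9 26:4→26,w→9,z→28,h→9 27:4→9,w→9,z→27,h→24 28:4→9,w→9,z→28,h→9.
'wz': run [32, 16, 3] end={s2,s23,s24} — reject; 2/2 deletions ∈↓L.
'z4': |S_i|=[32, 15, 2] end={s2,s24} — reject; 2/2 single-dels accept.
'44h': N↓-sim [32, 23, 10, 3] end={s2,s23,s24} rej; 3/3 deletions ∈↓L.
'4hz': run [32, 23, 10, 2] end={s2,s24} — reject; 3/3 del acc.
'hhw': N↓-sim [32, 25, 13, 2] end={s2,s24} — reject; 3/3 del acc.
5 words, ⪯-incomp.


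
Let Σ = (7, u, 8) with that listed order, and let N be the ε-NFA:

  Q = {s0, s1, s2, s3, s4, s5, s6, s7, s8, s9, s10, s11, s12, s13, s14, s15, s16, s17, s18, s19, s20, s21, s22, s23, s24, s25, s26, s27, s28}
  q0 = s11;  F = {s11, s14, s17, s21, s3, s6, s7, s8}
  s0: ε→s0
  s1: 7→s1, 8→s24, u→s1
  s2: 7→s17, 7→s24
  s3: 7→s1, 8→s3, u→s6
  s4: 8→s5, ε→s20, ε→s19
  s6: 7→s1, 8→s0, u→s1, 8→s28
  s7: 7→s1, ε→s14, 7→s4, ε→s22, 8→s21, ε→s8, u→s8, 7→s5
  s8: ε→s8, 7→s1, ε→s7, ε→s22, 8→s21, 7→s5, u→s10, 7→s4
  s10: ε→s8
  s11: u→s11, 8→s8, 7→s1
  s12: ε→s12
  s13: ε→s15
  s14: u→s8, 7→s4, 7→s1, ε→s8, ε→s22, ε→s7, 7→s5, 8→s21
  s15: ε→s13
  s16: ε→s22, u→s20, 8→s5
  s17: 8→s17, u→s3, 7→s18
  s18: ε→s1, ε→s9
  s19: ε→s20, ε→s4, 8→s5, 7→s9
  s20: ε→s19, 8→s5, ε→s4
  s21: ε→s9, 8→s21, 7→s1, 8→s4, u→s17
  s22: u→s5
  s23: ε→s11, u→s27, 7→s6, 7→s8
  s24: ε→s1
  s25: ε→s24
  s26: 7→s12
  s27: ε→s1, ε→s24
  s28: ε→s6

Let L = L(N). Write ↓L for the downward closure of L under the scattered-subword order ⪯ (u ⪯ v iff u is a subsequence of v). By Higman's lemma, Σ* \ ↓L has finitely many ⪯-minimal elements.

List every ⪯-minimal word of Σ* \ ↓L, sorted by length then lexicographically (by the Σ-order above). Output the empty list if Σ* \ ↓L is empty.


|Q|=29, |F|=8, |δ|=78 (30 ε).
min D↑ (7 st, q0=0, F={1}): 0:7→1,u→0,8→2 1:7→1,u→1,8→1 2:7→1,u→2,8→3 3:7→1,u→4,8→3 4:7→1,u→5,8→4 5:7→1,u→6,8→5 6:7→1,u→1,8→6 [Hopcroft].
'7': run [20, 8] end={s1,s18,s19,s20,s24,s4,s5,s9} ∉↓L; 1/1 del acc.
'88uuuu': |S_i|=[20, 19, 14, 9, 6, 5, 2] end={s1,s24} ∉↓L; 6/6 deletions ∈↓L.
2 obstructions.

min(Σ*\↓L) = [7, 88uuuu].


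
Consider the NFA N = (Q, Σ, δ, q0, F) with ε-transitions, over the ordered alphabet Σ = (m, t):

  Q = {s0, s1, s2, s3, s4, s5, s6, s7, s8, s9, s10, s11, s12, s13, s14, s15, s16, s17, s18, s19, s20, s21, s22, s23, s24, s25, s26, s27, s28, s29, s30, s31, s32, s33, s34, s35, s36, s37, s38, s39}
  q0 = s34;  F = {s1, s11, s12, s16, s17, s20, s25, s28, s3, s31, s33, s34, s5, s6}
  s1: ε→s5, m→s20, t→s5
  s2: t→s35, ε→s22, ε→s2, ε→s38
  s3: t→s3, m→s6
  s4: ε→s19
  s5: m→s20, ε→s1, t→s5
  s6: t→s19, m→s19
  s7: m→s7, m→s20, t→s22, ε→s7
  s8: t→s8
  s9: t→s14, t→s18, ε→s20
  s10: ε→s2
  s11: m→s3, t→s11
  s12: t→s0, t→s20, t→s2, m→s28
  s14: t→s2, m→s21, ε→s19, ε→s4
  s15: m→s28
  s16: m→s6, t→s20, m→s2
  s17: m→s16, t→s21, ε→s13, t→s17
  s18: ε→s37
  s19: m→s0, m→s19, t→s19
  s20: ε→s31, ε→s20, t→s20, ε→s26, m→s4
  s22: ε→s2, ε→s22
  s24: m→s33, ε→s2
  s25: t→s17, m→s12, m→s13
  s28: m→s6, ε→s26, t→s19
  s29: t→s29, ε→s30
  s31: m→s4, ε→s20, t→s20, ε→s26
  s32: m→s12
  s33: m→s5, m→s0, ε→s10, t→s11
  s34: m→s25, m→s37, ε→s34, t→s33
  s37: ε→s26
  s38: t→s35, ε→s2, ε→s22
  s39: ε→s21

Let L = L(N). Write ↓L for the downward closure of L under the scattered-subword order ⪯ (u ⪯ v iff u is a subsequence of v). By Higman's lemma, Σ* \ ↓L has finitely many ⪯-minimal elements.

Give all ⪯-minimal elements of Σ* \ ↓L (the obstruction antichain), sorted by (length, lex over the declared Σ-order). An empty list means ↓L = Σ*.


|Q|=40, |F|=14, |δ|=81 (29 ε).
min D↑ (13 st, q0=0, F={12}): 0:m→1,t→2 1:m→3,t→4 2:m→5,t→6 3:m→7,t→8 4:m→9,t→4 5:m→8,t→5 6:m→10,t→6 7:m→11,t→12 8:m→12,t→8 9:m→11,t→8 10:m→11,t→10 11:m→12,t→12 12:m→12,t→12 (ε-aug+det+¬).
'mmmt': run [26, 22, 15, 10, 3] end={s0,s19,s35} ∉↓L; 4/4 single-dels accept.
'mmtm': |S_i|=[26, 22, 15, 10, 3] end={s0,s19,s4} ∉↓L; 4/4 del acc.
'tmmm': N↓-sim [26, 21, 15, 11, 3] end={s0,s19,s4} rej; 4/4 deletions ∈↓L.
'mmmmm': run [26, 22, 15, 10, 3, 2] end={s0,s19} ∉↓L; 5/5 deletions ∈↓L.
'ttmmt': |S_i|=[26, 21, 19, 13, 8, 3] end={s0,s19,s35} — reject; 5/5 single-dels accept.
5 words, ⪯-incomp.

A = [mmmt, mmtm, tmmm, mmmmm, ttmmt].


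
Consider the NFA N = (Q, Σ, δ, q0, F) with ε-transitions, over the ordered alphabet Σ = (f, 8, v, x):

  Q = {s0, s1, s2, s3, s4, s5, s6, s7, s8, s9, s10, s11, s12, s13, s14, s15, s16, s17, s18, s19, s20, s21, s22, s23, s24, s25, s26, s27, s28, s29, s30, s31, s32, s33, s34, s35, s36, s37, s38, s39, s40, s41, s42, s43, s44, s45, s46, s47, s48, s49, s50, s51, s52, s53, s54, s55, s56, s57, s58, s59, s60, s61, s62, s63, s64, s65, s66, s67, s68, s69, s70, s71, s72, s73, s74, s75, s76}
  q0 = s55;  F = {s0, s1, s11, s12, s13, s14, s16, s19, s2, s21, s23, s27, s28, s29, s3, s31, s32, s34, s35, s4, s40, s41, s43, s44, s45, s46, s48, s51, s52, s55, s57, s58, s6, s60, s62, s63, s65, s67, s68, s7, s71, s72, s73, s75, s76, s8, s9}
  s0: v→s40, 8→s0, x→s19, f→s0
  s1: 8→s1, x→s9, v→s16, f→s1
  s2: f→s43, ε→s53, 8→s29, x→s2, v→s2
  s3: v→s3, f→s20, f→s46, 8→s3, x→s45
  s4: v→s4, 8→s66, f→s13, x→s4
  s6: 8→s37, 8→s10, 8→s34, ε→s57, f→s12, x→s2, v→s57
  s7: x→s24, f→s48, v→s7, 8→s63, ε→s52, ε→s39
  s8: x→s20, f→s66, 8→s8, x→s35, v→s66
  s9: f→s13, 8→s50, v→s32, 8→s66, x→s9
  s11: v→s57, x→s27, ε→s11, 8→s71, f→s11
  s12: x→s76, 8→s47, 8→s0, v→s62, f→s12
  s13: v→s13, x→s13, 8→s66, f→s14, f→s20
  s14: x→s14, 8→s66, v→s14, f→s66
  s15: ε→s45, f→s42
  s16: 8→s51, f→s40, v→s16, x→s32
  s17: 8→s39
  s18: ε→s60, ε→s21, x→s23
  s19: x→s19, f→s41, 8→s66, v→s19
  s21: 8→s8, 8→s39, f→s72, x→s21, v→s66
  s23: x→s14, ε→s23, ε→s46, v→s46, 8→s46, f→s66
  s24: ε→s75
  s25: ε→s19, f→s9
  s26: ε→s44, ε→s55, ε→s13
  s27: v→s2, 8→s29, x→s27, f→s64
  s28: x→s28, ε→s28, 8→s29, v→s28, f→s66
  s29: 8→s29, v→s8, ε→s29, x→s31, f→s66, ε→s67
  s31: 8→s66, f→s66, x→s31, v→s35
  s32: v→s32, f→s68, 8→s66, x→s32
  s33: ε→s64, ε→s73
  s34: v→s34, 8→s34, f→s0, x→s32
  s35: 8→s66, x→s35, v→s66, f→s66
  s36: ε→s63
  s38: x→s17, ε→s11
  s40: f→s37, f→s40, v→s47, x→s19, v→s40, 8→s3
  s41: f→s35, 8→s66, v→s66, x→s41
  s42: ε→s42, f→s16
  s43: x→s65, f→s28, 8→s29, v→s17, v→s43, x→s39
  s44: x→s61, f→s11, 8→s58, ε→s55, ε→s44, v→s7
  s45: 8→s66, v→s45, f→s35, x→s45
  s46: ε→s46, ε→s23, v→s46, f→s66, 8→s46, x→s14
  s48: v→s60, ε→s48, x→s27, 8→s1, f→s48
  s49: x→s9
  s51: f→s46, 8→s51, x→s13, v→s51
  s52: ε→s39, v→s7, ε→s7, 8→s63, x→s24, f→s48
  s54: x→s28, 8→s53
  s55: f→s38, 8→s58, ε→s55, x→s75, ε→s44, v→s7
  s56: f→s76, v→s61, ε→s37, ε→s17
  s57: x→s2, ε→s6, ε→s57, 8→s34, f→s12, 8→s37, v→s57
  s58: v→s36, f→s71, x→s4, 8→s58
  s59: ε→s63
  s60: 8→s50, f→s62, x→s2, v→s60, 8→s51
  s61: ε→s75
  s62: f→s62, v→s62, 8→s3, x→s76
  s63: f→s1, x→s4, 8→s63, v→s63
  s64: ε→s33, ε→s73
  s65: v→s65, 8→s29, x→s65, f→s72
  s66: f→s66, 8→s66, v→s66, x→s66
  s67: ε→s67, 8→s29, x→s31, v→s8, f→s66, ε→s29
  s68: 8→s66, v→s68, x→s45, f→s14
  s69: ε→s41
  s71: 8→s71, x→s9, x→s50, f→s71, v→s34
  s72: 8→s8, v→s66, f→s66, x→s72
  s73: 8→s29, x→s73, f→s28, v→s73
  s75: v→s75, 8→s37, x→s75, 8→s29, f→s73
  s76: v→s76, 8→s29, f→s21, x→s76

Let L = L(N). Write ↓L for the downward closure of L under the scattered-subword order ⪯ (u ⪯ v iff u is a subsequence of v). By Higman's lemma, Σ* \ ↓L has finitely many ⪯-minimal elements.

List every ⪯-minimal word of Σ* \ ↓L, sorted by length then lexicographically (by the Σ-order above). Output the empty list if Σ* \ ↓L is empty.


|Q|=77, |F|=47, |δ|=262 (43 ε).
min D↑ (43 st, q0=0, F={19}): 0:f→1,8→2,v→3,x→4 1:f→1,8→5,v→6,x→7 2:f→5,8→2,v→8,x→9 3:f→10,8→8,v→3,x→4 4:f→11,8→12,v→4,x→4 5:f→5,8→5,v→13,x→14 6:f→15,8→13,v→6,x→16 7:f→11,8→12,v→16,x→7 8:f→17,8→8,v→8,x→9 9:f→18,8→19,v→9,x→9 10:f→10,8→17,v→20,x→7 11:f→21,8→12,v→11,x→11 12:f→19,8→12,v→22,x→23 13:f→24,8→13,v→13,x→25 14:f→18,8→19,v→25,x→14 15:f→15,8→24,v→26,x→27 16:f→28,8→12,v→16,x→16 17:f→17,8→17,v→29,x→14 18:f→30,8→19,v→18,x→18 19:f→19,8→19,v→19,x→19 20:f→26,8→31,v→20,x→16 21:f→19,8→12,v→21,x→21 22:f→19,8→22,v→19,x→32 23:f→19,8→19,v→32,x→23 24:f→24,8→24,v→33,x→34 25:f→35,8→19,v→25,x→25 26:f→26,8→36,v→26,x→27 27:f→37,8→12,v→27,x→27 28:f→21,8→12,v→28,x→38 29:f→33,8→31,v→29,x→25 30:f→19,8→19,v→30,x→30 31:f→39,8→31,v→31,x→18 32:f→19,8→19,v→19,x→32 33:f→33,8→36,v→33,x→34 34:f→40,8→19,v→34,x→34 35:f→30,8→19,v→35,x→41 36:f→39,8→36,v→36,x→41 37:f→42,8→22,v→19,x→37 38:f→42,8→12,v→38,x→38 39:f→19,8→39,v→39,x→30 40:f→32,8→19,v→19,x→40 41:f→32,8→19,v→41,x→41 42:f→19,8→22,v→19,x→42.
'8x8': |S_i|=[62, 34, 14, 2] end={s50,s66} ∉↓L; 3/3 single-dels accept.
'x8f': N↓-sim [62, 35, 10, 1] end={s66} rej; 3/3 del acc.
'xfff': N↓-sim [62, 35, 22, 10, 1] end={s66} rej; 4/4 single-dels accept.
'x8vv': run [62, 35, 10, 4, 1] end={s66} rej; 4/4 del acc.
'fvfxfv': N↓-sim [62, 51, 42, 29, 17, 8, 1] end={s66} — reject; 6/6 del acc.
'vfv8ff': N↓-sim [62, 55, 44, 36, 16, 6, 1] end={s66} ∉↓L; 6/6 single-dels accept.
6 minimals (antichain).

min(Σ*\↓L) = [8x8, x8f, xfff, x8vv, fvfxfv, vfv8ff].


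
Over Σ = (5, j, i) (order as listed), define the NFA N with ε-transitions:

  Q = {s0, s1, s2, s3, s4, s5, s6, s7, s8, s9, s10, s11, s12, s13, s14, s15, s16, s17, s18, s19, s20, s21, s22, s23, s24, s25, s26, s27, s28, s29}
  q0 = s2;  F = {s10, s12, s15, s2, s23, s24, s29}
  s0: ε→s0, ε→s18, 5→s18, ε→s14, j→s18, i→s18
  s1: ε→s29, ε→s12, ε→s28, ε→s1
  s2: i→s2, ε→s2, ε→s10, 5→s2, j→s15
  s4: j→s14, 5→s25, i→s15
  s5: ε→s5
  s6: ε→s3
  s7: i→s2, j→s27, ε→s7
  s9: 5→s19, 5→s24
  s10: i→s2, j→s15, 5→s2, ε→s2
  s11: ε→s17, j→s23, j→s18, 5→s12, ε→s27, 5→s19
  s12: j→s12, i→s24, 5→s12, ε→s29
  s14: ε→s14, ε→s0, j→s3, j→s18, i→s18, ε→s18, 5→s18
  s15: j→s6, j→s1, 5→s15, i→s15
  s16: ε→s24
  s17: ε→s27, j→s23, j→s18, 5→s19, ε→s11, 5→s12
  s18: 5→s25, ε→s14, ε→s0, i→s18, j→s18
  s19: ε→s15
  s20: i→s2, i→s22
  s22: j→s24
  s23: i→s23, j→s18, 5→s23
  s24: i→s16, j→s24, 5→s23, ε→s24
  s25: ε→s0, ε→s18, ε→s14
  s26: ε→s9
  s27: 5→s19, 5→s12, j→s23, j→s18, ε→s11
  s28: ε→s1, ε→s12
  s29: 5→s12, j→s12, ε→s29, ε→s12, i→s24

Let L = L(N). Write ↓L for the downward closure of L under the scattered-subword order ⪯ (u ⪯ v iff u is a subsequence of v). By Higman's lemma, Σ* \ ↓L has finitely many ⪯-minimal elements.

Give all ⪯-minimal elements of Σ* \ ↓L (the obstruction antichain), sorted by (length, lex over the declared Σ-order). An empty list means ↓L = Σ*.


|Q|=30, |F|=7, |δ|=89 (35 ε).
min D↑ (6 st, q0=0, F={5}): 0:5→0,j→1,i→0 1:5→1,j→2,i→1 2:5→2,j→2,i→3 3:5→4,j→3,i→3 4:5→4,j→5,i→4 5:5→5,j→5,i→5 (ε-aug+det+¬).
'jji5j': N↓-sim [16, 14, 13, 8, 6, 5] end={s0,s14,s18,s25,s3} — reject; 5/5 deletions ∈↓L.
1 minimals (antichain).

Antichain: [jji5j].


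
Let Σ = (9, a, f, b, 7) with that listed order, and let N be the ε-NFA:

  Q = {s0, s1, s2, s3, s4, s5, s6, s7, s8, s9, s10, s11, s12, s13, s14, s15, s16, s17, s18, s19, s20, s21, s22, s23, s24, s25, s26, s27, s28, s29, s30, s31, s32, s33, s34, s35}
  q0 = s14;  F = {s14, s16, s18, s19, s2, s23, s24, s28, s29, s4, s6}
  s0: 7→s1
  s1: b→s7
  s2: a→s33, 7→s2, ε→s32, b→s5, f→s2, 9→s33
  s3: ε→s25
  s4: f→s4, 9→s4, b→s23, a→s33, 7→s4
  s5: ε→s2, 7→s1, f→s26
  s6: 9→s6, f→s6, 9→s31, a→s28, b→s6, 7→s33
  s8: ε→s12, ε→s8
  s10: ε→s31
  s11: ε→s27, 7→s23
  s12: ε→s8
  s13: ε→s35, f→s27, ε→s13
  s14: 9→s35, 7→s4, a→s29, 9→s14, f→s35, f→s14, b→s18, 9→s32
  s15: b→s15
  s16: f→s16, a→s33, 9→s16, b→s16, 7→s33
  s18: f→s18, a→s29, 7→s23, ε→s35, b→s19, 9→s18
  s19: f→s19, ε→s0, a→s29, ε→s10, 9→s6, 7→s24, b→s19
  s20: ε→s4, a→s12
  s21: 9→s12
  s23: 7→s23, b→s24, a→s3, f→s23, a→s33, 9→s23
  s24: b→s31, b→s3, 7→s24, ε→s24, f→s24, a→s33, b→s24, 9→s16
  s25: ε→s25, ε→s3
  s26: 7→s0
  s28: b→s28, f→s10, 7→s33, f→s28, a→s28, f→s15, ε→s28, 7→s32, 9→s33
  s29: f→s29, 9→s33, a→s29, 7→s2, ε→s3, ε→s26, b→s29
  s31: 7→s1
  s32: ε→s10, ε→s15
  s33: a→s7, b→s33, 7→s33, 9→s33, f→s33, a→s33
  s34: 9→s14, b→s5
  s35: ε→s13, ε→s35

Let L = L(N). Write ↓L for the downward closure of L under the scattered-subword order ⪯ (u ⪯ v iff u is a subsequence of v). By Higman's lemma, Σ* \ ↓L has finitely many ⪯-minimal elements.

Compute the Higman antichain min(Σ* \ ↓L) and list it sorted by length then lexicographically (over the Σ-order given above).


min(Σ*\↓L) = [a9, 7a, bb97].

|Q|=36, |F|=11, |δ|=108 (24 ε).
min D↑ (12 st, q0=0, F={4}): 0:9→0,a→1,f→0,b→2,7→3 1:9→4,a→1,f→1,b→1,7→5 2:9→2,a→1,f→2,b→6,7→7 3:9→3,a→4,f→3,b→7,7→3 4:9→4,a→4,f→4,b→4,7→4 5:9→4,a→4,f→5,b→5,7→5 6:9→8,a→1,f→6,b→6,7→9 7:9→7,a→4,f→7,b→9,7→7 8:9→8,a→10,f→8,b→8,7→4 9:9→11,a→4,f→9,b→9,7→9 10:9→4,a→10,f→10,b→10,7→4 11:9→11,a→4,f→11,b→11,7→4 [Hopcroft].
'a9': N↓-sim [26, 15, 2] end={s33,s7} ∉↓L; 2/2 del acc.
'7a': N↓-sim [26, 17, 4] end={s25,s3,s33,s7} — reject; 2/2 del acc.
'bb97': run [26, 24, 19, 10, 7] end={s1,s10,s15,s31,s32,s33,s7} rej; 4/4 del acc.
3 obstructions.


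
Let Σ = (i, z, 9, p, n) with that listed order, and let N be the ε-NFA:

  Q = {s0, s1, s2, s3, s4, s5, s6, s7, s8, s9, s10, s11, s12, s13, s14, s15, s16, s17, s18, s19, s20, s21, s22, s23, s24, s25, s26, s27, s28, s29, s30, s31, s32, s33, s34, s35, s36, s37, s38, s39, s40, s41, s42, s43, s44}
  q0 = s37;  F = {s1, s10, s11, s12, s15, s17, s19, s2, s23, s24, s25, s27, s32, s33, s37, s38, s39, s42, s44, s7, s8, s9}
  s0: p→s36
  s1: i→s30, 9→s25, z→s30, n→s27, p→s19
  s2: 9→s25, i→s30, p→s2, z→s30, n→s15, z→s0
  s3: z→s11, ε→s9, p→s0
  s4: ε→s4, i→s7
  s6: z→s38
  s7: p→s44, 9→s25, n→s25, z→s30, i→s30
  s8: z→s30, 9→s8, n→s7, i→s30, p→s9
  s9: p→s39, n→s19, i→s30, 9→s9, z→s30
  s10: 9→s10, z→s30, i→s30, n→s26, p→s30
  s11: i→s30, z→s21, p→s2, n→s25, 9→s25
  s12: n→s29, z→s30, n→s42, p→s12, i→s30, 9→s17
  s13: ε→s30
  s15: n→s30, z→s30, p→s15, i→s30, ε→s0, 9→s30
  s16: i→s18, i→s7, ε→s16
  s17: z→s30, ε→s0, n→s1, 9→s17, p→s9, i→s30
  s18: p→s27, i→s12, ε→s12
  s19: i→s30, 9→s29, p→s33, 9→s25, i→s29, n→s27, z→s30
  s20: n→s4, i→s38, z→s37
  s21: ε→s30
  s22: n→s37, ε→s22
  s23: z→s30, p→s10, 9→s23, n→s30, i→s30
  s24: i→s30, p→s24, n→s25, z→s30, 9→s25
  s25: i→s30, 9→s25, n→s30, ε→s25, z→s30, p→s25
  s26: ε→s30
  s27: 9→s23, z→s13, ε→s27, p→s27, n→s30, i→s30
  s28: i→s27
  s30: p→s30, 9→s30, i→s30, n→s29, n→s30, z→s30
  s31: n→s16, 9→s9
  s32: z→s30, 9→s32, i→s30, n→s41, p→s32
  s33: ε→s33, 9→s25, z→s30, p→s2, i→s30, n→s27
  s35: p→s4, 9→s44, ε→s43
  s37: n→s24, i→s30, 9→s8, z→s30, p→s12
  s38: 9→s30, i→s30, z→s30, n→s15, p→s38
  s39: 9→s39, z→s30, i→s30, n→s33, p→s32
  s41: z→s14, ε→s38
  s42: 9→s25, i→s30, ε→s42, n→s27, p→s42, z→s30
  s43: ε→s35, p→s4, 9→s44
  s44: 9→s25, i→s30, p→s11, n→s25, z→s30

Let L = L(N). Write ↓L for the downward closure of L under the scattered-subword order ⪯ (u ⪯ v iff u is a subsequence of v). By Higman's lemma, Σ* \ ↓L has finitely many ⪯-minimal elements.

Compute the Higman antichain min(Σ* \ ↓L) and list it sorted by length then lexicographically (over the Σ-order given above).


|Q|=45, |F|=22, |δ|=158 (17 ε).
min D↑ (23 st, q0=0, F={1}): 0:i→1,z→1,9→2,p→3,n→4 1:i→1,z→1,9→1,p→1,n→1 2:i→1,z→1,9→2,p→5,n→6 3:i→1,z→1,9→7,p→3,n→8 4:i→1,z→1,9→9,p→4,n→9 5:i→1,z→1,9→5,p→10,n→11 6:i→1,z→1,9→9,p→12,n→9 7:i→1,z→1,9→7,p→5,n→13 8:i→1,z→1,9→9,p→8,n→14 9:i→1,z→1,9→9,p→9,n→1 10:i→1,z→1,9→10,p→15,n→16 11:i→1,z→1,9→9,p→16,n→14 12:i→1,z→1,9→9,p→17,n→9 13:i→1,z→1,9→9,p→11,n→14 14:i→1,z→1,9→18,p→14,n→1 15:i→1,z→1,9→15,p→15,n→19 16:i→1,z→1,9→9,p→20,n→14 17:i→1,z→1,9→9,p→20,n→9 18:i→1,z→1,9→18,p→21,n→1 19:i→1,z→1,9→1,p→19,n→22 20:i→1,z→1,9→9,p→20,n→22 21:i→1,z→1,9→21,p→1,n→1 22:i→1,z→1,9→1,p→22,n→1 (ε-aug+det+¬).
'i': run [31, 2] end={s29,s30} rej; 1/1 deletions ∈↓L.
'z': run [31, 7] end={s0,s13,s14,s21,s29,s30,s36} ∉↓L; 1/1 del acc.
'n9n': N↓-sim [31, 24, 6, 3] end={s26,s29,s30} — reject; 3/3 del acc.
'nnn': N↓-sim [31, 24, 11, 3] end={s26,s29,s30} ∉↓L; 3/3 del acc.
'9pppn9': N↓-sim [31, 27, 23, 20, 16, 9, 2] end={s29,s30} — reject; 6/6 del acc.
'pnn9pp': |S_i|=[31, 28, 19, 10, 5, 4, 2] end={s29,s30} ∉↓L; 6/6 deletions ∈↓L.
6 obstructions.

Antichain: [i, z, n9n, nnn, 9pppn9, pnn9pp].


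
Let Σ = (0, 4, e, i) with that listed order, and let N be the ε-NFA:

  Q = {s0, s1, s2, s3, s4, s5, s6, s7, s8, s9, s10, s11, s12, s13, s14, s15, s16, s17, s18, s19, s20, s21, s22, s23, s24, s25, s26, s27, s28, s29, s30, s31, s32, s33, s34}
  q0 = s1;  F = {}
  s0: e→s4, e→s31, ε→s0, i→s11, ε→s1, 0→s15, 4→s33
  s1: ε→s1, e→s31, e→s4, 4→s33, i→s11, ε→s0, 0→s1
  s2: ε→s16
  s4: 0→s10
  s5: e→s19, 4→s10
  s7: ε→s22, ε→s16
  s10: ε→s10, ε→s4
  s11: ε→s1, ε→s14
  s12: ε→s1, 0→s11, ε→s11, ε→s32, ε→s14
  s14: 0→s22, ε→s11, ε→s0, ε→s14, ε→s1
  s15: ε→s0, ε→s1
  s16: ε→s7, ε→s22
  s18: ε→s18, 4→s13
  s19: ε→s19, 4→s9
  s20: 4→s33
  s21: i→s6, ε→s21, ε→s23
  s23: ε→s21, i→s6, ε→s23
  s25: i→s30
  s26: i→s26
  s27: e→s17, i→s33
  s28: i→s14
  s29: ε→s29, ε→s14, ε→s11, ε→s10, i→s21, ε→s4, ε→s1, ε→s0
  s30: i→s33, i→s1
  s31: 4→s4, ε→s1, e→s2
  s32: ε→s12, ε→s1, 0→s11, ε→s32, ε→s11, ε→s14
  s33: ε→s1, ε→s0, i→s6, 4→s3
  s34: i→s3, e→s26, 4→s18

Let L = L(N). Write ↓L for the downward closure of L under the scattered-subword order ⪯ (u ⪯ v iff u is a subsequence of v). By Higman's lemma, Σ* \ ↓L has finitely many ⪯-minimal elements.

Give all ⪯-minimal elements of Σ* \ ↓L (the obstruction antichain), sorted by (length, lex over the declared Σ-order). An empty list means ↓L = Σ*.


min(Σ*\↓L) = [ε].

|Q|=35, |F|=0, |δ|=80 (44 ε).
min D↑ (1 st, q0=0, F={0}): 0:0→0,4→0,e→0,i→0 [Hopcroft].
ε ∈ L(D↑) — L = ∅.
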